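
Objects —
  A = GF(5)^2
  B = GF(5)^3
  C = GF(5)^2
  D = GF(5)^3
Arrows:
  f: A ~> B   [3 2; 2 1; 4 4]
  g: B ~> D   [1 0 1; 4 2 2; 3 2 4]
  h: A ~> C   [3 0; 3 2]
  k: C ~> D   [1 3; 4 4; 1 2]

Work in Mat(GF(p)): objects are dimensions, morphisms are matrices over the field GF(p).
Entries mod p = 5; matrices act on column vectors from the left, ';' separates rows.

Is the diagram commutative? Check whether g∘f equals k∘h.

Path 1 = f;g:
  e0=[1,0] f~>[3,2,4] g~>[2,4,4]
  e1=[0,1] f~>[2,1,4] g~>[1,3,4]
  result₁ = [2 1; 4 3; 4 4]
Path 2 = h;k:
  e0=[1,0] h~>[3,3] k~>[2,4,4]
  e1=[0,1] h~>[0,2] k~>[1,3,4]
  result₂ = [2 1; 4 3; 4 4]
Equal? equal; square commutes

Answer: COMMUTES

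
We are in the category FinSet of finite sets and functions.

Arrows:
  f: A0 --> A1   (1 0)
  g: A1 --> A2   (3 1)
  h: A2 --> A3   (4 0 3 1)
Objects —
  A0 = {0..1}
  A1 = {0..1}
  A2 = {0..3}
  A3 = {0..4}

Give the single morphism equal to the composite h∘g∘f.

  0 f-->1 g-->1 h-->0
  1 f-->0 g-->3 h-->1
composite: (0 1)

Answer: (0 1)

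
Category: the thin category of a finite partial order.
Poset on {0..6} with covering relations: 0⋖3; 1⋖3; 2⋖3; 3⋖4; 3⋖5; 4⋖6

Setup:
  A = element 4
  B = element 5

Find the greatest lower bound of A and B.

Lower bounds of A=4 and B=5: {0,1,2,3}
  0 ≤ 3
  1 ≤ 3
  2 ≤ 3
  3 ≤ 3
glb = 3

Answer: A∧B = 3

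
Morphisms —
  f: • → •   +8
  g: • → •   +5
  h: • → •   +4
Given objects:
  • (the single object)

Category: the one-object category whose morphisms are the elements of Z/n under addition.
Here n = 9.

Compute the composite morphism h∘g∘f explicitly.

Answer: +8

Derivation:
  0 +8≡8 +5≡4 +4≡8  (mod 9)
result: +8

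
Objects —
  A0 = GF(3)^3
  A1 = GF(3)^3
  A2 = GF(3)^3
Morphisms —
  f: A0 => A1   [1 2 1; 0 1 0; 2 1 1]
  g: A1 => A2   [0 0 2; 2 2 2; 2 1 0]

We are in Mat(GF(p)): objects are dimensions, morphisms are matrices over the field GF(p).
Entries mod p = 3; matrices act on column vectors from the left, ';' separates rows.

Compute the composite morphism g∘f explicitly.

Answer: [1 2 2; 0 2 1; 2 2 2]

Work:
  e0=⟨1,0,0⟩ f=>⟨1,0,2⟩ g=>⟨1,0,2⟩
  e1=⟨0,1,0⟩ f=>⟨2,1,1⟩ g=>⟨2,2,2⟩
  e2=⟨0,0,1⟩ f=>⟨1,0,1⟩ g=>⟨2,1,2⟩
result: [1 2 2; 0 2 1; 2 2 2]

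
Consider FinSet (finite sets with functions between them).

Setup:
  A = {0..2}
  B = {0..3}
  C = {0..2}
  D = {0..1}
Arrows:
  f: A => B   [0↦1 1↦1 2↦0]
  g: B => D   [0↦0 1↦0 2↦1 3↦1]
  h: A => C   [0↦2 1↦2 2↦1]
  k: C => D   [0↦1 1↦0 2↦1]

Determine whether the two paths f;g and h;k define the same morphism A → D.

Along f;g (path 1):
  0 f=>1 g=>0
  1 f=>1 g=>0
  2 f=>0 g=>0
  composite₁ = [0↦0 1↦0 2↦0]
Along h;k (path 2):
  0 h=>2 k=>1
  1 h=>2 k=>1
  2 h=>1 k=>0
  composite₂ = [0↦1 1↦1 2↦0]
Equal? distinct morphisms ✗

Answer: DOES NOT COMMUTE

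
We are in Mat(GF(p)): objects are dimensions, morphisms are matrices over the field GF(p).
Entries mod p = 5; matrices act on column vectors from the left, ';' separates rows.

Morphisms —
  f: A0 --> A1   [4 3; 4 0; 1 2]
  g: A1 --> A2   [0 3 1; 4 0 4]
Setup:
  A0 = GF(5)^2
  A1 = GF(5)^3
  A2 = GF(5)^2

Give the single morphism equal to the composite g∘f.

  e0=⟨1,0⟩ f-->⟨4,4,1⟩ g-->⟨3,0⟩
  e1=⟨0,1⟩ f-->⟨3,0,2⟩ g-->⟨2,0⟩
result: [3 2; 0 0]

Answer: [3 2; 0 0]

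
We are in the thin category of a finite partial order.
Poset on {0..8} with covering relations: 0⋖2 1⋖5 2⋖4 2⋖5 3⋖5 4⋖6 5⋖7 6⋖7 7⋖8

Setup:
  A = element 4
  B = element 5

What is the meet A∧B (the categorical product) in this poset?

Answer: A∧B = 2

Derivation:
Lower bounds of A=4 and B=5: {0,2}
  0 <= 2
  2 <= 2
glb = 2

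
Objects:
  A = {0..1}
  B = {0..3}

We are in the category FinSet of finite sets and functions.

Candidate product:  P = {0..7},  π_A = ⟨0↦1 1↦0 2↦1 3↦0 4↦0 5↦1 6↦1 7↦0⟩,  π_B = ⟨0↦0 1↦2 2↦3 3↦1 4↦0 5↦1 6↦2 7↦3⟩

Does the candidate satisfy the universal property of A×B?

Answer: VALID PRODUCT

Trace:
|A|·|B| = 2·4 = 8;  |P| = 8
Check the pairing map k ↦ (π_A(k), π_B(k)):
  0 ↦ (1,0)
  1 ↦ (0,2)
  2 ↦ (1,3)
  3 ↦ (0,1)
  4 ↦ (0,0)
  5 ↦ (1,1)
  6 ↦ (1,2)
  7 ↦ (0,3)
distinct pairs in image: 8 / 8 needed
  → bijection onto A×B; projections well-typed.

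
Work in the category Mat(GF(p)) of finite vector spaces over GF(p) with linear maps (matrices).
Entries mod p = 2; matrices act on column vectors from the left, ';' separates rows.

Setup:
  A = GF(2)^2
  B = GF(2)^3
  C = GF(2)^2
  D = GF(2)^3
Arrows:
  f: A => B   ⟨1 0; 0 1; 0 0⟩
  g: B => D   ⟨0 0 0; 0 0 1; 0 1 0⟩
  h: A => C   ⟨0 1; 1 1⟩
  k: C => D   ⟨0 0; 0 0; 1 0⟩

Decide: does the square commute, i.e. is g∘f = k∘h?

Answer: COMMUTES

Trace:
Path 1 = f;g:
  e0=[1,0] f=>[1,0,0] g=>[0,0,0]
  e1=[0,1] f=>[0,1,0] g=>[0,0,1]
  composite₁ = ⟨0 0; 0 0; 0 1⟩
Path 2 = h;k:
  e0=[1,0] h=>[0,1] k=>[0,0,0]
  e1=[0,1] h=>[1,1] k=>[0,0,1]
  composite₂ = ⟨0 0; 0 0; 0 1⟩
Equal? YES — commutes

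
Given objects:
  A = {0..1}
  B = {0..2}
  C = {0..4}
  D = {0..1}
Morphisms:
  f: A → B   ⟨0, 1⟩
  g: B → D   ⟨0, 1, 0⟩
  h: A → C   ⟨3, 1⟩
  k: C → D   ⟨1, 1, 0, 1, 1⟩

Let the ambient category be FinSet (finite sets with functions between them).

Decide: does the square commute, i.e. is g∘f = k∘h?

Answer: DOES NOT COMMUTE

Derivation:
Along f;g (path 1):
  0 f→0 g→0
  1 f→1 g→1
  result₁ = ⟨0, 1⟩
Along h;k (path 2):
  0 h→3 k→1
  1 h→1 k→1
  result₂ = ⟨1, 1⟩
Equal? NO — does not commute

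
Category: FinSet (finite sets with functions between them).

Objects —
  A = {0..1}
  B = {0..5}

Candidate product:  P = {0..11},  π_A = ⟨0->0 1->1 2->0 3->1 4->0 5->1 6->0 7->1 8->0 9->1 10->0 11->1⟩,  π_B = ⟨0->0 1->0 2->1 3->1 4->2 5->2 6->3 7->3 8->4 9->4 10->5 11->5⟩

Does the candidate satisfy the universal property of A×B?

Answer: VALID PRODUCT

Work:
|A|·|B| = 2·6 = 12;  |P| = 12
Check the pairing map k ↦ (π_A(k), π_B(k)):
  0 -> (0,0)
  1 -> (1,0)
  2 -> (0,1)
  3 -> (1,1)
  4 -> (0,2)
  5 -> (1,2)
  6 -> (0,3)
  7 -> (1,3)
  8 -> (0,4)
  9 -> (1,4)
  10 -> (0,5)
  11 -> (1,5)
distinct pairs in image: 12 / 12 needed
  → bijection onto A×B; projections well-typed.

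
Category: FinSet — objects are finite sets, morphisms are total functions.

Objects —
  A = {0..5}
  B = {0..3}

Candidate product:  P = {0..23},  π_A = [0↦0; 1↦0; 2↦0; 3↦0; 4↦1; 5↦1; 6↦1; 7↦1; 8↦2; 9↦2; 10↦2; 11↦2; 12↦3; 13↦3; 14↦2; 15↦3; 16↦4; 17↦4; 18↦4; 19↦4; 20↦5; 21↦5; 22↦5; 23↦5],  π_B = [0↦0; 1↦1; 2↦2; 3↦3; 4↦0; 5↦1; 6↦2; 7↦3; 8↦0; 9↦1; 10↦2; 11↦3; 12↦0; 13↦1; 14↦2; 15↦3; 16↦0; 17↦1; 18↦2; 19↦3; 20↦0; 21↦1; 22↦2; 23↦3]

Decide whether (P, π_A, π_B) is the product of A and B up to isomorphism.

Answer: NOT A VALID PRODUCT — duplicate pair at indices 10,14

Trace:
|A|·|B| = 6·4 = 24;  |P| = 24
Check the pairing map k ↦ (π_A(k), π_B(k)):
  0 ↦ (0,0)
  1 ↦ (0,1)
  2 ↦ (0,2)
  3 ↦ (0,3)
  4 ↦ (1,0)
  5 ↦ (1,1)
  6 ↦ (1,2)
  7 ↦ (1,3)
  8 ↦ (2,0)
  9 ↦ (2,1)
  10 ↦ (2,2)
  11 ↦ (2,3)
  12 ↦ (3,0)
  13 ↦ (3,1)
  14 ↦ (2,2)  ✗ repeats pair of k=10
  15 ↦ (3,3)
  16 ↦ (4,0)
  17 ↦ (4,1)
  18 ↦ (4,2)
  19 ↦ (4,3)
  20 ↦ (5,0)
  21 ↦ (5,1)
  22 ↦ (5,2)
  23 ↦ (5,3)
distinct pairs in image: 23 / 24 needed
  → (2,2) hit at k=10 and k=14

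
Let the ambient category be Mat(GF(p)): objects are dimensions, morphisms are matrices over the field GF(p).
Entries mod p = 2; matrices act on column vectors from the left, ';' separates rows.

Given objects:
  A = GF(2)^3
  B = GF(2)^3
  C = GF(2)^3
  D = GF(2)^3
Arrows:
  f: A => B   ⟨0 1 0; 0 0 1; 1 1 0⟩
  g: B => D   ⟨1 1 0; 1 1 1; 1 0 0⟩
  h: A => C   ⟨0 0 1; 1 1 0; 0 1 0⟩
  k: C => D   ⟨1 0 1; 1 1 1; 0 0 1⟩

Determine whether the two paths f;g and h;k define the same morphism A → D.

Along f;g (path 1):
  e0=[1,0,0] f=>[0,0,1] g=>[0,1,0]
  e1=[0,1,0] f=>[1,0,1] g=>[1,0,1]
  e2=[0,0,1] f=>[0,1,0] g=>[1,1,0]
  result₁ = ⟨0 1 1; 1 0 1; 0 1 0⟩
Along h;k (path 2):
  e0=[1,0,0] h=>[0,1,0] k=>[0,1,0]
  e1=[0,1,0] h=>[0,1,1] k=>[1,0,1]
  e2=[0,0,1] h=>[1,0,0] k=>[1,1,0]
  result₂ = ⟨0 1 1; 1 0 1; 0 1 0⟩
Equal? equal; square commutes

Answer: COMMUTES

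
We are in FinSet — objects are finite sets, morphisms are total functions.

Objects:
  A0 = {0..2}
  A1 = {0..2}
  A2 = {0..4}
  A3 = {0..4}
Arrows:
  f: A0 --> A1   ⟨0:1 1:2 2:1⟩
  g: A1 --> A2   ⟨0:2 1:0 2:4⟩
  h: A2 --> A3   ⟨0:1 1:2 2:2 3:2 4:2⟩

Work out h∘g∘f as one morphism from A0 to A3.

Answer: ⟨0:1 1:2 2:1⟩

Trace:
  0 f-->1 g-->0 h-->1
  1 f-->2 g-->4 h-->2
  2 f-->1 g-->0 h-->1
result: ⟨0:1 1:2 2:1⟩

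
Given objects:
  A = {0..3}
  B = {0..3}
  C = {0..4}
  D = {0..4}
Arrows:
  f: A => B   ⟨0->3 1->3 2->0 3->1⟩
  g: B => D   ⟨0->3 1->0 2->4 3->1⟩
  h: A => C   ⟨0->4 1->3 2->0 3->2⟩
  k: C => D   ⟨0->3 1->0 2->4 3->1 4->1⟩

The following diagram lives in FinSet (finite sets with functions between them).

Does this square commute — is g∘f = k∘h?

Along f;g (path 1):
  0 f=>3 g=>1
  1 f=>3 g=>1
  2 f=>0 g=>3
  3 f=>1 g=>0
  ⟦path⟧₁ = ⟨0->1 1->1 2->3 3->0⟩
Along h;k (path 2):
  0 h=>4 k=>1
  1 h=>3 k=>1
  2 h=>0 k=>3
  3 h=>2 k=>4
  ⟦path⟧₂ = ⟨0->1 1->1 2->3 3->4⟩
Equal? distinct morphisms ✗

Answer: DOES NOT COMMUTE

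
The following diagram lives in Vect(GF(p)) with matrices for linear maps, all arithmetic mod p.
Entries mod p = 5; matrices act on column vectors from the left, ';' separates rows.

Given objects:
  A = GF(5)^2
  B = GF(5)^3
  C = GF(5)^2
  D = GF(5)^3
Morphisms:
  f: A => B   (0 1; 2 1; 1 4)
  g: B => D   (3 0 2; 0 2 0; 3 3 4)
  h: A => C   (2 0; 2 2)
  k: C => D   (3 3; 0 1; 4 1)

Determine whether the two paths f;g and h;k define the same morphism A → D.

Path 1 = f;g:
  e0=[1,0] f=>[0,2,1] g=>[2,4,0]
  e1=[0,1] f=>[1,1,4] g=>[1,2,2]
  composite₁ = (2 1; 4 2; 0 2)
Path 2 = h;k:
  e0=[1,0] h=>[2,2] k=>[2,2,0]
  e1=[0,1] h=>[0,2] k=>[1,2,2]
  composite₂ = (2 1; 2 2; 0 2)
Equal? differ; not commutative

Answer: DOES NOT COMMUTE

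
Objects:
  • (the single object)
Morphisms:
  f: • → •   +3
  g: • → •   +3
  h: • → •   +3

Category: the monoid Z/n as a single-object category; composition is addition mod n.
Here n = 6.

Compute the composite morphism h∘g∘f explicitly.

  0 +3≡3 +3≡0 +3≡3  (mod 6)
result: +3

Answer: +3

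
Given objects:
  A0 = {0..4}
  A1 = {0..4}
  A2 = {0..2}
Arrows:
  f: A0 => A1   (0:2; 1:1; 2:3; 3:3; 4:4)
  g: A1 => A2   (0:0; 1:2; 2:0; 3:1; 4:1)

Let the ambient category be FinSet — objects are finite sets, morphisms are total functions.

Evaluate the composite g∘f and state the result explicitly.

  0 f=>2 g=>0
  1 f=>1 g=>2
  2 f=>3 g=>1
  3 f=>3 g=>1
  4 f=>4 g=>1
⟦path⟧: (0:0; 1:2; 2:1; 3:1; 4:1)

Answer: (0:0; 1:2; 2:1; 3:1; 4:1)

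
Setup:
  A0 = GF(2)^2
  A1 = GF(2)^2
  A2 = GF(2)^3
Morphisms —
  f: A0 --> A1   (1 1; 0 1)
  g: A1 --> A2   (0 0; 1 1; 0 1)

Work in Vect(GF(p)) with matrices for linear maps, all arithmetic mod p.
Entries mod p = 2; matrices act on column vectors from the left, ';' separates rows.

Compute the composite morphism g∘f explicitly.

Answer: (0 0; 1 0; 0 1)

Work:
  e0=[1,0] f-->[1,0] g-->[0,1,0]
  e1=[0,1] f-->[1,1] g-->[0,0,1]
result: (0 0; 1 0; 0 1)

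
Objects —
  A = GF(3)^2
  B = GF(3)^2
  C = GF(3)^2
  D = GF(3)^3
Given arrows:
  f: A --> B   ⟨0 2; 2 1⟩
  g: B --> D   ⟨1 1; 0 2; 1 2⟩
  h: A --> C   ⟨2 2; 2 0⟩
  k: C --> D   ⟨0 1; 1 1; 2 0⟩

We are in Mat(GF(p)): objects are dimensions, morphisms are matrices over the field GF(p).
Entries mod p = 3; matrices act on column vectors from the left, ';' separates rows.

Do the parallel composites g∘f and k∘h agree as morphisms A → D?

Answer: COMMUTES

Trace:
1) trace f;g:
  e0=⟨1,0⟩ f-->⟨0,2⟩ g-->⟨2,1,1⟩
  e1=⟨0,1⟩ f-->⟨2,1⟩ g-->⟨0,2,1⟩
  ⟦path⟧₁ = ⟨2 0; 1 2; 1 1⟩
2) trace h;k:
  e0=⟨1,0⟩ h-->⟨2,2⟩ k-->⟨2,1,1⟩
  e1=⟨0,1⟩ h-->⟨2,0⟩ k-->⟨0,2,1⟩
  ⟦path⟧₂ = ⟨2 0; 1 2; 1 1⟩
Equal? equal; square commutes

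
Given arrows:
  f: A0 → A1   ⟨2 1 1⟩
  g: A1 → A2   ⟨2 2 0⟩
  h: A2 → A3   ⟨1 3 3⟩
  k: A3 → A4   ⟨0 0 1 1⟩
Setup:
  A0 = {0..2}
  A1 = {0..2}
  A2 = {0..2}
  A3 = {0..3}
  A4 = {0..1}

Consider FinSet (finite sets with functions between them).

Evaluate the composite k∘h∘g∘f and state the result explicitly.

  0 f→2 g→0 h→1 k→0
  1 f→1 g→2 h→3 k→1
  2 f→1 g→2 h→3 k→1
composite: ⟨0 1 1⟩

Answer: ⟨0 1 1⟩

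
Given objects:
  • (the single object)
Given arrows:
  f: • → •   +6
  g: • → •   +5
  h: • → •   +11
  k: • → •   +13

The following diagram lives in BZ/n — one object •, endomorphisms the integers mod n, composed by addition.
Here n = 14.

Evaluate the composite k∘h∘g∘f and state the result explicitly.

Answer: +7

Work:
  0 +6≡6 +5≡11 +11≡8 +13≡7  (mod 14)
result: +7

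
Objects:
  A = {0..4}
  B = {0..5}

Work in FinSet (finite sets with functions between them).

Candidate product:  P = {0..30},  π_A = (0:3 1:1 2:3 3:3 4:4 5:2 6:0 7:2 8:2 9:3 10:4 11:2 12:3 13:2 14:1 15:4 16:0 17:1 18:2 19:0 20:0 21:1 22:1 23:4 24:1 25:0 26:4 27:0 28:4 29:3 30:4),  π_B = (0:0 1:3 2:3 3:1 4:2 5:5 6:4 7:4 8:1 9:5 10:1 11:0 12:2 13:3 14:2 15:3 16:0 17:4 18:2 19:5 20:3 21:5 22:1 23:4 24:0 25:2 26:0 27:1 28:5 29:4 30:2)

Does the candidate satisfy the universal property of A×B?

|A|·|B| = 5·6 = 30;  |P| = 31
  → cardinalities differ; no bijection possible.

Answer: NOT A VALID PRODUCT — |P|=31 ≠ |A|·|B|=30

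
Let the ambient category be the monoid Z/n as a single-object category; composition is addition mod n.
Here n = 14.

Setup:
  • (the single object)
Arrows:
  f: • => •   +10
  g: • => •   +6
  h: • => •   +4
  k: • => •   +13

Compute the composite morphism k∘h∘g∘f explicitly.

  0 +10≡10 +6≡2 +4≡6 +13≡5  (mod 14)
composite: +5

Answer: +5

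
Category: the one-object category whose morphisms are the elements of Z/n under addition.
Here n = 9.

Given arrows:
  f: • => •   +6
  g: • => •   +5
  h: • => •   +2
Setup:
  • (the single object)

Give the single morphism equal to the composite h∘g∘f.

  0 +6≡6 +5≡2 +2≡4  (mod 9)
⟦path⟧: +4

Answer: +4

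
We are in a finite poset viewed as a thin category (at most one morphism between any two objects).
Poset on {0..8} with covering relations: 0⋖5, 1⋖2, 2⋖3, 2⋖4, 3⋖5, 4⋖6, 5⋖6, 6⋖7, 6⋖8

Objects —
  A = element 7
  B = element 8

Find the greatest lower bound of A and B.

Answer: A∧B = 6

Trace:
Lower bounds of A=7 and B=8: {0,1,2,3,4,5,6}
  0 <= 6
  1 <= 6
  2 <= 6
  3 <= 6
  4 <= 6
  5 <= 6
  6 <= 6
glb = 6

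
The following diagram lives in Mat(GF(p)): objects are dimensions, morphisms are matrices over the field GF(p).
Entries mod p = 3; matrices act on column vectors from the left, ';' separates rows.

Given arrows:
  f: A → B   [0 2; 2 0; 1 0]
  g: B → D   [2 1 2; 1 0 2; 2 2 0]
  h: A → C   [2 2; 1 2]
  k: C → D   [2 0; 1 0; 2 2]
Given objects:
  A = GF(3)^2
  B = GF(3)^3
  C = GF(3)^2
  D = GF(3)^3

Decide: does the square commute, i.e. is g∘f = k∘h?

1) trace f;g:
  e0=⟨1,0⟩ f→⟨0,2,1⟩ g→⟨1,2,1⟩
  e1=⟨0,1⟩ f→⟨2,0,0⟩ g→⟨1,2,1⟩
  composite₁ = [1 1; 2 2; 1 1]
2) trace h;k:
  e0=⟨1,0⟩ h→⟨2,1⟩ k→⟨1,2,0⟩
  e1=⟨0,1⟩ h→⟨2,2⟩ k→⟨1,2,2⟩
  composite₂ = [1 1; 2 2; 0 2]
Equal? NO — does not commute

Answer: DOES NOT COMMUTE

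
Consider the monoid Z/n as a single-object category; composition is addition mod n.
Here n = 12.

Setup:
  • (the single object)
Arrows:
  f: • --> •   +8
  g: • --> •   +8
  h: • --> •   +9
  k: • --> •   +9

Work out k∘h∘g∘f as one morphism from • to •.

Answer: +10

Derivation:
  0 +8≡8 +8≡4 +9≡1 +9≡10  (mod 12)
⟦path⟧: +10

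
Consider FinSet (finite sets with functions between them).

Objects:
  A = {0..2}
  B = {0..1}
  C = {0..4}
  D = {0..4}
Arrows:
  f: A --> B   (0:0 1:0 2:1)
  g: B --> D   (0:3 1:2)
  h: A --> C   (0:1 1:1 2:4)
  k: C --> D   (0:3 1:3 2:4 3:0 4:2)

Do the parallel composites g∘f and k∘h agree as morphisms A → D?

Answer: COMMUTES

Work:
Along f;g (path 1):
  0 f-->0 g-->3
  1 f-->0 g-->3
  2 f-->1 g-->2
  result₁ = (0:3 1:3 2:2)
Along h;k (path 2):
  0 h-->1 k-->3
  1 h-->1 k-->3
  2 h-->4 k-->2
  result₂ = (0:3 1:3 2:2)
Equal? equal; square commutes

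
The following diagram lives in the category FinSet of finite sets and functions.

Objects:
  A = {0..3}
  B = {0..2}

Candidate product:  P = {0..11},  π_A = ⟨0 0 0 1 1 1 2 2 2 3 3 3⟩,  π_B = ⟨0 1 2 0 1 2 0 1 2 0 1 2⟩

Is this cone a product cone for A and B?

|A|·|B| = 4·3 = 12;  |P| = 12
Check the pairing map k ↦ (π_A(k), π_B(k)):
  0 : (0,0)
  1 : (0,1)
  2 : (0,2)
  3 : (1,0)
  4 : (1,1)
  5 : (1,2)
  6 : (2,0)
  7 : (2,1)
  8 : (2,2)
  9 : (3,0)
  10 : (3,1)
  11 : (3,2)
distinct pairs in image: 12 / 12 needed
  → bijection onto A×B; projections well-typed.

Answer: VALID PRODUCT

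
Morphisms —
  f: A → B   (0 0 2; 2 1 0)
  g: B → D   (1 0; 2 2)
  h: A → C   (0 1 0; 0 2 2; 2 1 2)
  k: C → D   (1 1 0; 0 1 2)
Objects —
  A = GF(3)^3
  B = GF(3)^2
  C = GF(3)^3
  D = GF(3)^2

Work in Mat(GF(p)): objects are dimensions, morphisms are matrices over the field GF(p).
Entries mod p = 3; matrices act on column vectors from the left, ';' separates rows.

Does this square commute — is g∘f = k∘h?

Along f;g (path 1):
  e0=[1,0,0] f→[0,2] g→[0,1]
  e1=[0,1,0] f→[0,1] g→[0,2]
  e2=[0,0,1] f→[2,0] g→[2,1]
  composite₁ = (0 0 2; 1 2 1)
Along h;k (path 2):
  e0=[1,0,0] h→[0,0,2] k→[0,1]
  e1=[0,1,0] h→[1,2,1] k→[0,1]
  e2=[0,0,1] h→[0,2,2] k→[2,0]
  composite₂ = (0 0 2; 1 1 0)
Equal? NO — does not commute

Answer: DOES NOT COMMUTE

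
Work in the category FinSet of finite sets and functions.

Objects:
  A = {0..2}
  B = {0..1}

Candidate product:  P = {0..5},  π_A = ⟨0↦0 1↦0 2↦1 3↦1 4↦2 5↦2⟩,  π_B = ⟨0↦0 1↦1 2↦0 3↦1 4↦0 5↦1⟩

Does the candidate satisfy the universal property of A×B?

Answer: VALID PRODUCT

Derivation:
|A|·|B| = 3·2 = 6;  |P| = 6
Check the pairing map k ↦ (π_A(k), π_B(k)):
  0 ↦ (0,0)
  1 ↦ (0,1)
  2 ↦ (1,0)
  3 ↦ (1,1)
  4 ↦ (2,0)
  5 ↦ (2,1)
distinct pairs in image: 6 / 6 needed
  → bijection onto A×B; projections well-typed.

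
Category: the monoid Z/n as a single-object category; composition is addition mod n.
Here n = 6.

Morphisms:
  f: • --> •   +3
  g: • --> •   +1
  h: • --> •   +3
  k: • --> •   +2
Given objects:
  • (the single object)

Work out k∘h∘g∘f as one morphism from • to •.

Answer: +3

Trace:
  0 +3≡3 +1≡4 +3≡1 +2≡3  (mod 6)
composite: +3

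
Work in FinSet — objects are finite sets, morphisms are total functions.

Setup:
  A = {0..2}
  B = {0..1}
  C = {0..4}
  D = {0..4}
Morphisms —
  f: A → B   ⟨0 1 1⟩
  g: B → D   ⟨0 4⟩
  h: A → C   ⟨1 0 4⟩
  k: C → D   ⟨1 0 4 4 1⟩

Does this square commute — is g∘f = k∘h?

Answer: DOES NOT COMMUTE

Work:
Along f;g (path 1):
  0 f→0 g→0
  1 f→1 g→4
  2 f→1 g→4
  composite₁ = ⟨0 4 4⟩
Along h;k (path 2):
  0 h→1 k→0
  1 h→0 k→1
  2 h→4 k→1
  composite₂ = ⟨0 1 1⟩
Equal? differ; not commutative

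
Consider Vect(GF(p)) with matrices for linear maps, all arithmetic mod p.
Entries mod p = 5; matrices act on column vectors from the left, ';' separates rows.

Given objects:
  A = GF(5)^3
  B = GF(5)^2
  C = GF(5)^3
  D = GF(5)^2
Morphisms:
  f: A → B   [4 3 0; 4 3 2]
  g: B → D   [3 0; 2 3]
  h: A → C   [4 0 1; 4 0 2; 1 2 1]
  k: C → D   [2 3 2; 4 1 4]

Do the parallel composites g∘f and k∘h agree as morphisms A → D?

Along f;g (path 1):
  e0=⟨1,0,0⟩ f→⟨4,4⟩ g→⟨2,0⟩
  e1=⟨0,1,0⟩ f→⟨3,3⟩ g→⟨4,0⟩
  e2=⟨0,0,1⟩ f→⟨0,2⟩ g→⟨0,1⟩
  composite₁ = [2 4 0; 0 0 1]
Along h;k (path 2):
  e0=⟨1,0,0⟩ h→⟨4,4,1⟩ k→⟨2,4⟩
  e1=⟨0,1,0⟩ h→⟨0,0,2⟩ k→⟨4,3⟩
  e2=⟨0,0,1⟩ h→⟨1,2,1⟩ k→⟨0,0⟩
  composite₂ = [2 4 0; 4 3 0]
Equal? differ; not commutative

Answer: DOES NOT COMMUTE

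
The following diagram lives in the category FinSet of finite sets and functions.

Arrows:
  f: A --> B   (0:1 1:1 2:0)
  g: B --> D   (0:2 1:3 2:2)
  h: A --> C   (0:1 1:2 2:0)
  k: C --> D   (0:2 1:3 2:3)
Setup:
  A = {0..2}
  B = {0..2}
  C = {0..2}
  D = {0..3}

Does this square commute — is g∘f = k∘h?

Answer: COMMUTES

Derivation:
Path 1 = f;g:
  0 f-->1 g-->3
  1 f-->1 g-->3
  2 f-->0 g-->2
  result₁ = (0:3 1:3 2:2)
Path 2 = h;k:
  0 h-->1 k-->3
  1 h-->2 k-->3
  2 h-->0 k-->2
  result₂ = (0:3 1:3 2:2)
Equal? equal; square commutes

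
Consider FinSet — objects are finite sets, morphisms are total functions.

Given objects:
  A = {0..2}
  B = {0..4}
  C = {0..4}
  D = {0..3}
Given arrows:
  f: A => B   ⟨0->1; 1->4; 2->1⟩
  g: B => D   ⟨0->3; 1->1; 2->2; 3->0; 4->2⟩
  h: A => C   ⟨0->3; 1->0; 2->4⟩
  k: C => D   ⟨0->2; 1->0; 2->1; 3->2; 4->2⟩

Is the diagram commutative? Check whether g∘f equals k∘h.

Answer: DOES NOT COMMUTE

Derivation:
1) trace f;g:
  0 f=>1 g=>1
  1 f=>4 g=>2
  2 f=>1 g=>1
  ⟦path⟧₁ = ⟨0->1; 1->2; 2->1⟩
2) trace h;k:
  0 h=>3 k=>2
  1 h=>0 k=>2
  2 h=>4 k=>2
  ⟦path⟧₂ = ⟨0->2; 1->2; 2->2⟩
Equal? distinct morphisms ✗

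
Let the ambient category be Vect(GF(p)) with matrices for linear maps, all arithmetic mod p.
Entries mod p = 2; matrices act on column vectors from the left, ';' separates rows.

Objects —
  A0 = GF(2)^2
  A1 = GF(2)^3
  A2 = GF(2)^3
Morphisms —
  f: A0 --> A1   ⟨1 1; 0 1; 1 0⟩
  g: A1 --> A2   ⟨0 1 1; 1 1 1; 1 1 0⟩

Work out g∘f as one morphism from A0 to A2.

Answer: ⟨1 1; 0 0; 1 0⟩

Trace:
  e0=(1,0) f-->(1,0,1) g-->(1,0,1)
  e1=(0,1) f-->(1,1,0) g-->(1,0,0)
composite: ⟨1 1; 0 0; 1 0⟩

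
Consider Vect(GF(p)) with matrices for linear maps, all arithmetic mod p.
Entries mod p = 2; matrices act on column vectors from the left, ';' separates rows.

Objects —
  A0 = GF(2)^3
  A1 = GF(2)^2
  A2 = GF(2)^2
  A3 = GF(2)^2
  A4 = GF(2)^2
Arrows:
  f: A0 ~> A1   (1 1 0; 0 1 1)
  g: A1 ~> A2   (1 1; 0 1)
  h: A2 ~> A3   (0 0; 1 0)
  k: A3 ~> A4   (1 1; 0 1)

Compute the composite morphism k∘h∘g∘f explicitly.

  e0=⟨1,0,0⟩ f~>⟨1,0⟩ g~>⟨1,0⟩ h~>⟨0,1⟩ k~>⟨1,1⟩
  e1=⟨0,1,0⟩ f~>⟨1,1⟩ g~>⟨0,1⟩ h~>⟨0,0⟩ k~>⟨0,0⟩
  e2=⟨0,0,1⟩ f~>⟨0,1⟩ g~>⟨1,1⟩ h~>⟨0,1⟩ k~>⟨1,1⟩
⟦path⟧: (1 0 1; 1 0 1)

Answer: (1 0 1; 1 0 1)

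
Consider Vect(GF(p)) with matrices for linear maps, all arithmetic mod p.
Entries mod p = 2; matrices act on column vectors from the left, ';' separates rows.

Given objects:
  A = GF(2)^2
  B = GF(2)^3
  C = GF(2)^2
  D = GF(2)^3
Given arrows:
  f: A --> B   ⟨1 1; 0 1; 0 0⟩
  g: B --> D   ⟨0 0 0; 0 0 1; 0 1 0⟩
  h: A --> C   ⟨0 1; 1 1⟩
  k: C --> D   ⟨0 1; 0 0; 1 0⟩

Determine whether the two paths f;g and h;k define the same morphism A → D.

Path 1 = f;g:
  e0=⟨1,0⟩ f-->⟨1,0,0⟩ g-->⟨0,0,0⟩
  e1=⟨0,1⟩ f-->⟨1,1,0⟩ g-->⟨0,0,1⟩
  composite₁ = ⟨0 0; 0 0; 0 1⟩
Path 2 = h;k:
  e0=⟨1,0⟩ h-->⟨0,1⟩ k-->⟨1,0,0⟩
  e1=⟨0,1⟩ h-->⟨1,1⟩ k-->⟨1,0,1⟩
  composite₂ = ⟨1 1; 0 0; 0 1⟩
Equal? differ; not commutative

Answer: DOES NOT COMMUTE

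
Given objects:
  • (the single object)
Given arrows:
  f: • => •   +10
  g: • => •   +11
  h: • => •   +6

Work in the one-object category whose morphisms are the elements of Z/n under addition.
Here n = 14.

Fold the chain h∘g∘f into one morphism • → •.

  0 +10≡10 +11≡7 +6≡13  (mod 14)
⟦path⟧: +13

Answer: +13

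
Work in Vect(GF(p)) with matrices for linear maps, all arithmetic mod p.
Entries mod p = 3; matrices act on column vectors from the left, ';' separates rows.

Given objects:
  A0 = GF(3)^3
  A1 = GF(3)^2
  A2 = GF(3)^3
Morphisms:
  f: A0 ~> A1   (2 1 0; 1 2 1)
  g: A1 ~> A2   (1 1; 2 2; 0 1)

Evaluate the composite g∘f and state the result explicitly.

Answer: (0 0 1; 0 0 2; 1 2 1)

Derivation:
  e0=⟨1,0,0⟩ f~>⟨2,1⟩ g~>⟨0,0,1⟩
  e1=⟨0,1,0⟩ f~>⟨1,2⟩ g~>⟨0,0,2⟩
  e2=⟨0,0,1⟩ f~>⟨0,1⟩ g~>⟨1,2,1⟩
composite: (0 0 1; 0 0 2; 1 2 1)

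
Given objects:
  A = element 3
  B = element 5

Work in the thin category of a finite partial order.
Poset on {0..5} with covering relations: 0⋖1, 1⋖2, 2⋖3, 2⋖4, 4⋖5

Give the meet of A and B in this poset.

Answer: A∧B = 2

Derivation:
{x : x≤A ∧ x≤B} = {0,1,2}  (A=3, B=5)
  0 ≤ 2
  1 ≤ 2
  2 ≤ 2
glb = 2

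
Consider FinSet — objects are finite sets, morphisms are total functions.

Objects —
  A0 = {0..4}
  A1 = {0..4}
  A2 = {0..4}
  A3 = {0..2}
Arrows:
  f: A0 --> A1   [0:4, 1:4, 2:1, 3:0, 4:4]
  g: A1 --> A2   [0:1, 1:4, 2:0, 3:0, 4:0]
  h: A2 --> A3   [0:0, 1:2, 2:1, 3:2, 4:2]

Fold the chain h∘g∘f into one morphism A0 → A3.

Answer: [0:0, 1:0, 2:2, 3:2, 4:0]

Trace:
  0 f-->4 g-->0 h-->0
  1 f-->4 g-->0 h-->0
  2 f-->1 g-->4 h-->2
  3 f-->0 g-->1 h-->2
  4 f-->4 g-->0 h-->0
result: [0:0, 1:0, 2:2, 3:2, 4:0]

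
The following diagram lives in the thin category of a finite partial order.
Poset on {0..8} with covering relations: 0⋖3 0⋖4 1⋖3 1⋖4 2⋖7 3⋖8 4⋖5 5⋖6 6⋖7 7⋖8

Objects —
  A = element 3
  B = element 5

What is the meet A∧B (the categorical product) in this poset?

Common predecessors of 3,5: {0,1}
  maximal lower bounds 0 and 1 are incomparable: neither 0≤1 nor 1≤0
→ no greatest lower bound exists

Answer: NO MEET EXISTS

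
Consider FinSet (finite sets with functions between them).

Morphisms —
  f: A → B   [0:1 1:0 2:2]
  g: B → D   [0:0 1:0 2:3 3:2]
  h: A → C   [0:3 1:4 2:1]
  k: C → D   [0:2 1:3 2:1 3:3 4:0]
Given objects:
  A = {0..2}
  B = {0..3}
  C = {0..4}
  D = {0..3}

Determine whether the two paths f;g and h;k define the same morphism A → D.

Path 1 = f;g:
  0 f→1 g→0
  1 f→0 g→0
  2 f→2 g→3
  result₁ = [0:0 1:0 2:3]
Path 2 = h;k:
  0 h→3 k→3
  1 h→4 k→0
  2 h→1 k→3
  result₂ = [0:3 1:0 2:3]
Equal? distinct morphisms ✗

Answer: DOES NOT COMMUTE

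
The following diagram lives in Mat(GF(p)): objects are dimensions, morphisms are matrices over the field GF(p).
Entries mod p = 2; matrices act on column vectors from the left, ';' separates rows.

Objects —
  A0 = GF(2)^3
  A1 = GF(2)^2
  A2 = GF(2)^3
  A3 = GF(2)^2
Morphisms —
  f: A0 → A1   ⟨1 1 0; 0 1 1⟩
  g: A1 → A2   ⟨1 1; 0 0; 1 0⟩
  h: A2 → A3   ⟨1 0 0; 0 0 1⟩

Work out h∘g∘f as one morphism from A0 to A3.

  e0=(1,0,0) f→(1,0) g→(1,0,1) h→(1,1)
  e1=(0,1,0) f→(1,1) g→(0,0,1) h→(0,1)
  e2=(0,0,1) f→(0,1) g→(1,0,0) h→(1,0)
⟦path⟧: ⟨1 0 1; 1 1 0⟩

Answer: ⟨1 0 1; 1 1 0⟩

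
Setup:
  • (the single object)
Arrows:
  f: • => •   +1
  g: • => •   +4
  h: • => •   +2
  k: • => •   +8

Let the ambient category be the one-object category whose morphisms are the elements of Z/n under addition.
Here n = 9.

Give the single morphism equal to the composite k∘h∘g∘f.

  0 +1≡1 +4≡5 +2≡7 +8≡6  (mod 9)
result: +6

Answer: +6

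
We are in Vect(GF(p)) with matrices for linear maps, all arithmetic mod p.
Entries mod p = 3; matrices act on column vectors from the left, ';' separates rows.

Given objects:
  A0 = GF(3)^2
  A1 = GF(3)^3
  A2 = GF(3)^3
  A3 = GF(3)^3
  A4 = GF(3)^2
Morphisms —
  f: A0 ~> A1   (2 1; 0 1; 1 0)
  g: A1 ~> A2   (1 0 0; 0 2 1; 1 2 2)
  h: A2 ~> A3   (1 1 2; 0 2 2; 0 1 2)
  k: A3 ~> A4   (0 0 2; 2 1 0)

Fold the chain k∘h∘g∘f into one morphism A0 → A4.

  e0=[1,0] f~>[2,0,1] g~>[2,1,1] h~>[2,1,0] k~>[0,2]
  e1=[0,1] f~>[1,1,0] g~>[1,2,0] h~>[0,1,2] k~>[1,1]
⟦path⟧: (0 1; 2 1)

Answer: (0 1; 2 1)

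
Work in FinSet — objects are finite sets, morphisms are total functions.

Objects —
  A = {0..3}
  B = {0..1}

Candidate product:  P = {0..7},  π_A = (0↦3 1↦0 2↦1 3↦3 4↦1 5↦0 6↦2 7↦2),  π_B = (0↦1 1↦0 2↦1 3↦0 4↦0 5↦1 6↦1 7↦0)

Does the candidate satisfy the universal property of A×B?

Answer: VALID PRODUCT

Trace:
|A|·|B| = 4·2 = 8;  |P| = 8
Check the pairing map k ↦ (π_A(k), π_B(k)):
  0 ↦ (3,1)
  1 ↦ (0,0)
  2 ↦ (1,1)
  3 ↦ (3,0)
  4 ↦ (1,0)
  5 ↦ (0,1)
  6 ↦ (2,1)
  7 ↦ (2,0)
distinct pairs in image: 8 / 8 needed
  → bijection onto A×B; projections well-typed.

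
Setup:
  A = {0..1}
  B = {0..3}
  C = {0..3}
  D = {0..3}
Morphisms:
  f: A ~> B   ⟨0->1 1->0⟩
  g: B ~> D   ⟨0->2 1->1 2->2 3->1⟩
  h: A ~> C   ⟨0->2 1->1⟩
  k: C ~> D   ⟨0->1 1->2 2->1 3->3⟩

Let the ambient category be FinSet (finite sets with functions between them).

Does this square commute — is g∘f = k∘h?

1) trace f;g:
  0 f~>1 g~>1
  1 f~>0 g~>2
  result₁ = ⟨0->1 1->2⟩
2) trace h;k:
  0 h~>2 k~>1
  1 h~>1 k~>2
  result₂ = ⟨0->1 1->2⟩
Equal? same morphism ✓

Answer: COMMUTES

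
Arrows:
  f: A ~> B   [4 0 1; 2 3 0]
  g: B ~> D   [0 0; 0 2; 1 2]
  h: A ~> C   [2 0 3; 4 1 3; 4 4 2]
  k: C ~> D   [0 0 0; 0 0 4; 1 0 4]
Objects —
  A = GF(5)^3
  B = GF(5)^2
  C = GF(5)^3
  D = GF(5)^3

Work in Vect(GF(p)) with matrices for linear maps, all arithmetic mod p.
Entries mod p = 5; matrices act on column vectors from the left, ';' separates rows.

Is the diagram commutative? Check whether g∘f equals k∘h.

1) trace f;g:
  e0=(1,0,0) f~>(4,2) g~>(0,4,3)
  e1=(0,1,0) f~>(0,3) g~>(0,1,1)
  e2=(0,0,1) f~>(1,0) g~>(0,0,1)
  result₁ = [0 0 0; 4 1 0; 3 1 1]
2) trace h;k:
  e0=(1,0,0) h~>(2,4,4) k~>(0,1,3)
  e1=(0,1,0) h~>(0,1,4) k~>(0,1,1)
  e2=(0,0,1) h~>(3,3,2) k~>(0,3,1)
  result₂ = [0 0 0; 1 1 3; 3 1 1]
Equal? NO — does not commute

Answer: DOES NOT COMMUTE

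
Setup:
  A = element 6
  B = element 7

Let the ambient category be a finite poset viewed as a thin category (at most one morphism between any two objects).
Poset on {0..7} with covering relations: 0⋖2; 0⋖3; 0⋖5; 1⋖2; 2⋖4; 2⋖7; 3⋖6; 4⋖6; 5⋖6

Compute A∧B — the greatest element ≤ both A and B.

{x : x<=A ∧ x<=B} = {0,1,2}  (A=6, B=7)
  0 <= 2
  1 <= 2
  2 <= 2
glb = 2

Answer: A∧B = 2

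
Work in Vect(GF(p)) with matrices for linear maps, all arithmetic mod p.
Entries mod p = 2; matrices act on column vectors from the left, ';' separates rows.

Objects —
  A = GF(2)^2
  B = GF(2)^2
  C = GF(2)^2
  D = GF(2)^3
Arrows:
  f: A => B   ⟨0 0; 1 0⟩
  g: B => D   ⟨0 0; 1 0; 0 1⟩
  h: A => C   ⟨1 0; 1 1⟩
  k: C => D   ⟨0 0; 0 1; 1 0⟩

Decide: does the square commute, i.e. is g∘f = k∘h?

Path 1 = f;g:
  e0=[1,0] f=>[0,1] g=>[0,0,1]
  e1=[0,1] f=>[0,0] g=>[0,0,0]
  result₁ = ⟨0 0; 0 0; 1 0⟩
Path 2 = h;k:
  e0=[1,0] h=>[1,1] k=>[0,1,1]
  e1=[0,1] h=>[0,1] k=>[0,1,0]
  result₂ = ⟨0 0; 1 1; 1 0⟩
Equal? distinct morphisms ✗

Answer: DOES NOT COMMUTE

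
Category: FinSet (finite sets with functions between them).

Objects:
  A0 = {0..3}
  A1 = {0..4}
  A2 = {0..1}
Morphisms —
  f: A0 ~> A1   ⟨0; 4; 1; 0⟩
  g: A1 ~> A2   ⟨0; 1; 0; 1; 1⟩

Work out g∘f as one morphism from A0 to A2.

Answer: ⟨0; 1; 1; 0⟩

Derivation:
  0 f~>0 g~>0
  1 f~>4 g~>1
  2 f~>1 g~>1
  3 f~>0 g~>0
result: ⟨0; 1; 1; 0⟩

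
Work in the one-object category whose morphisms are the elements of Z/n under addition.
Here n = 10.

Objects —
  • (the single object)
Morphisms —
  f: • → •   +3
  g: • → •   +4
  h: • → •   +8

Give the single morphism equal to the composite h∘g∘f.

Answer: +5

Derivation:
  0 +3≡3 +4≡7 +8≡5  (mod 10)
result: +5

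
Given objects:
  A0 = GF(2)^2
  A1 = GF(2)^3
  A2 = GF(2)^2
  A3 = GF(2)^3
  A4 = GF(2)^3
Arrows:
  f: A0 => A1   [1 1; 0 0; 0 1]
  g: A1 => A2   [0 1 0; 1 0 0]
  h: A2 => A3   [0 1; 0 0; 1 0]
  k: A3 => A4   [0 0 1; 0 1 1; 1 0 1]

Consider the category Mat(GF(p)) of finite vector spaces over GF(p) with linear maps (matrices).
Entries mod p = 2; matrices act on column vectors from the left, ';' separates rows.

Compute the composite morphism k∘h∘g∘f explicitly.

Answer: [0 0; 0 0; 1 1]

Trace:
  e0=[1,0] f=>[1,0,0] g=>[0,1] h=>[1,0,0] k=>[0,0,1]
  e1=[0,1] f=>[1,0,1] g=>[0,1] h=>[1,0,0] k=>[0,0,1]
result: [0 0; 0 0; 1 1]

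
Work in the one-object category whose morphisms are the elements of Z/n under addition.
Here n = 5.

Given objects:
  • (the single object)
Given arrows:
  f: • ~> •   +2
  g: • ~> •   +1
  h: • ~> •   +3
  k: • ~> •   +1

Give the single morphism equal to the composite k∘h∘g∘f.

  0 +2≡2 +1≡3 +3≡1 +1≡2  (mod 5)
result: +2

Answer: +2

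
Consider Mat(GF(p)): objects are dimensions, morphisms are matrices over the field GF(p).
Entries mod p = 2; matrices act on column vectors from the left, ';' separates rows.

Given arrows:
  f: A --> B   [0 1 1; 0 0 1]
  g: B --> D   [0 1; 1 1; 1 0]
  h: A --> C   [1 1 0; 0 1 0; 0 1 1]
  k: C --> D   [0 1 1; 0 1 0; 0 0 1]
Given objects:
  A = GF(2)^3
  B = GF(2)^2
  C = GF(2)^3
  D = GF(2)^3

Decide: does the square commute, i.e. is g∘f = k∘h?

1) trace f;g:
  e0=[1,0,0] f-->[0,0] g-->[0,0,0]
  e1=[0,1,0] f-->[1,0] g-->[0,1,1]
  e2=[0,0,1] f-->[1,1] g-->[1,0,1]
  composite₁ = [0 0 1; 0 1 0; 0 1 1]
2) trace h;k:
  e0=[1,0,0] h-->[1,0,0] k-->[0,0,0]
  e1=[0,1,0] h-->[1,1,1] k-->[0,1,1]
  e2=[0,0,1] h-->[0,0,1] k-->[1,0,1]
  composite₂ = [0 0 1; 0 1 0; 0 1 1]
Equal? YES — commutes

Answer: COMMUTES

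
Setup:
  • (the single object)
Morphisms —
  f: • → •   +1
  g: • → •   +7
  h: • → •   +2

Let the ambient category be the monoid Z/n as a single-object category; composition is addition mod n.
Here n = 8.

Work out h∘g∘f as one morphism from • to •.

  0 +1≡1 +7≡0 +2≡2  (mod 8)
result: +2

Answer: +2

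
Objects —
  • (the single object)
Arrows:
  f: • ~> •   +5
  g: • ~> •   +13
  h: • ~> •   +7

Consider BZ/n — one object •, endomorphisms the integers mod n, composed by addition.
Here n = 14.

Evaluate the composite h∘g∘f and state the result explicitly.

Answer: +11

Trace:
  0 +5≡5 +13≡4 +7≡11  (mod 14)
⟦path⟧: +11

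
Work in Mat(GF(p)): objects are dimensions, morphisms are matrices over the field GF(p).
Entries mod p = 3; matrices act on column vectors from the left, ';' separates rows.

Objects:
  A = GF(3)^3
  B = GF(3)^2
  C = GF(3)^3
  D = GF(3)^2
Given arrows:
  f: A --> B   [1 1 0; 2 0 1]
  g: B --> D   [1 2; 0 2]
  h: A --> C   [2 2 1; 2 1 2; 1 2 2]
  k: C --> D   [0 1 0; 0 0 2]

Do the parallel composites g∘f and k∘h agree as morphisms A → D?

Along f;g (path 1):
  e0=⟨1,0,0⟩ f-->⟨1,2⟩ g-->⟨2,1⟩
  e1=⟨0,1,0⟩ f-->⟨1,0⟩ g-->⟨1,0⟩
  e2=⟨0,0,1⟩ f-->⟨0,1⟩ g-->⟨2,2⟩
  composite₁ = [2 1 2; 1 0 2]
Along h;k (path 2):
  e0=⟨1,0,0⟩ h-->⟨2,2,1⟩ k-->⟨2,2⟩
  e1=⟨0,1,0⟩ h-->⟨2,1,2⟩ k-->⟨1,1⟩
  e2=⟨0,0,1⟩ h-->⟨1,2,2⟩ k-->⟨2,1⟩
  composite₂ = [2 1 2; 2 1 1]
Equal? NO — does not commute

Answer: DOES NOT COMMUTE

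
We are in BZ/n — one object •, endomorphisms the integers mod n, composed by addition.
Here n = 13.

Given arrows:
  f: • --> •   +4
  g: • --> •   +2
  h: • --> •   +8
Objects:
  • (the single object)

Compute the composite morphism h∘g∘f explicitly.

Answer: +1

Trace:
  0 +4≡4 +2≡6 +8≡1  (mod 13)
result: +1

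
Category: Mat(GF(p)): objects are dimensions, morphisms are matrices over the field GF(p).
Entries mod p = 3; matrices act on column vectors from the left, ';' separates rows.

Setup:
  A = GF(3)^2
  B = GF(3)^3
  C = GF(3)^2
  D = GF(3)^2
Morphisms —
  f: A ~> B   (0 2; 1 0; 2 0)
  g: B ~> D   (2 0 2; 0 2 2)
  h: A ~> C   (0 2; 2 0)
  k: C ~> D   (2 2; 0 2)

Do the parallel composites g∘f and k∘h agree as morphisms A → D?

Answer: DOES NOT COMMUTE

Trace:
Path 1 = f;g:
  e0=⟨1,0⟩ f~>⟨0,1,2⟩ g~>⟨1,0⟩
  e1=⟨0,1⟩ f~>⟨2,0,0⟩ g~>⟨1,0⟩
  composite₁ = (1 1; 0 0)
Path 2 = h;k:
  e0=⟨1,0⟩ h~>⟨0,2⟩ k~>⟨1,1⟩
  e1=⟨0,1⟩ h~>⟨2,0⟩ k~>⟨1,0⟩
  composite₂ = (1 1; 1 0)
Equal? differ; not commutative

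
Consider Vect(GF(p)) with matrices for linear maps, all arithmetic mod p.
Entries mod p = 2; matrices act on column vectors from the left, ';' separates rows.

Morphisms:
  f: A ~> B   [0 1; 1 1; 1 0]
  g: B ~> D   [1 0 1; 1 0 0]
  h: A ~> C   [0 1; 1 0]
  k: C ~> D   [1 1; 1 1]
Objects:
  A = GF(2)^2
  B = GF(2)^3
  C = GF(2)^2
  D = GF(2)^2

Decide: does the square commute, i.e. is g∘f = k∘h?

Answer: DOES NOT COMMUTE

Trace:
Path 1 = f;g:
  e0=[1,0] f~>[0,1,1] g~>[1,0]
  e1=[0,1] f~>[1,1,0] g~>[1,1]
  result₁ = [1 1; 0 1]
Path 2 = h;k:
  e0=[1,0] h~>[0,1] k~>[1,1]
  e1=[0,1] h~>[1,0] k~>[1,1]
  result₂ = [1 1; 1 1]
Equal? distinct morphisms ✗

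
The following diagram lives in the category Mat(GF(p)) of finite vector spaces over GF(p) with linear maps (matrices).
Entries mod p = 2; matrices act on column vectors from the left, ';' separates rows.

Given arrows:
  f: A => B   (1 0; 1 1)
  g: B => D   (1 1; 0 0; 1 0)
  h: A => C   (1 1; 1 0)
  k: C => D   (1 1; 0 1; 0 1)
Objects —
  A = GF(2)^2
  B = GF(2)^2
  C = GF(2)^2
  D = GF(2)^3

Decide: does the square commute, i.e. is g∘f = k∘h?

Along f;g (path 1):
  e0=(1,0) f=>(1,1) g=>(0,0,1)
  e1=(0,1) f=>(0,1) g=>(1,0,0)
  result₁ = (0 1; 0 0; 1 0)
Along h;k (path 2):
  e0=(1,0) h=>(1,1) k=>(0,1,1)
  e1=(0,1) h=>(1,0) k=>(1,0,0)
  result₂ = (0 1; 1 0; 1 0)
Equal? differ; not commutative

Answer: DOES NOT COMMUTE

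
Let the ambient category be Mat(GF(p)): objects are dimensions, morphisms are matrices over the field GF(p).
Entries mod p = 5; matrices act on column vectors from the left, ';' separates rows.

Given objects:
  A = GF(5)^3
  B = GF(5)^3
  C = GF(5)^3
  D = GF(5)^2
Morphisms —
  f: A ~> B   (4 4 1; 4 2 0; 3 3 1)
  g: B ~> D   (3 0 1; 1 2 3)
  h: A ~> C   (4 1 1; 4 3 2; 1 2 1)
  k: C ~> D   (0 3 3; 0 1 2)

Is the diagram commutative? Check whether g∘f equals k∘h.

Answer: COMMUTES

Trace:
Path 1 = f;g:
  e0=⟨1,0,0⟩ f~>⟨4,4,3⟩ g~>⟨0,1⟩
  e1=⟨0,1,0⟩ f~>⟨4,2,3⟩ g~>⟨0,2⟩
  e2=⟨0,0,1⟩ f~>⟨1,0,1⟩ g~>⟨4,4⟩
  composite₁ = (0 0 4; 1 2 4)
Path 2 = h;k:
  e0=⟨1,0,0⟩ h~>⟨4,4,1⟩ k~>⟨0,1⟩
  e1=⟨0,1,0⟩ h~>⟨1,3,2⟩ k~>⟨0,2⟩
  e2=⟨0,0,1⟩ h~>⟨1,2,1⟩ k~>⟨4,4⟩
  composite₂ = (0 0 4; 1 2 4)
Equal? YES — commutes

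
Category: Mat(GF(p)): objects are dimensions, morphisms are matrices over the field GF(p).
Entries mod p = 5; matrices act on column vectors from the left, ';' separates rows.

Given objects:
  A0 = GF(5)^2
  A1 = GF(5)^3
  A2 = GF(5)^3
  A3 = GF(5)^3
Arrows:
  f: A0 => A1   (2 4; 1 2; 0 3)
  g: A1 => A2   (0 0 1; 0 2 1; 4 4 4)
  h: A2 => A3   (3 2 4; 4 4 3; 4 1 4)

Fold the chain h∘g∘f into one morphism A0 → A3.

  e0=⟨1,0⟩ f=>⟨2,1,0⟩ g=>⟨0,2,2⟩ h=>⟨2,4,0⟩
  e1=⟨0,1⟩ f=>⟨4,2,3⟩ g=>⟨3,2,1⟩ h=>⟨2,3,3⟩
composite: (2 2; 4 3; 0 3)

Answer: (2 2; 4 3; 0 3)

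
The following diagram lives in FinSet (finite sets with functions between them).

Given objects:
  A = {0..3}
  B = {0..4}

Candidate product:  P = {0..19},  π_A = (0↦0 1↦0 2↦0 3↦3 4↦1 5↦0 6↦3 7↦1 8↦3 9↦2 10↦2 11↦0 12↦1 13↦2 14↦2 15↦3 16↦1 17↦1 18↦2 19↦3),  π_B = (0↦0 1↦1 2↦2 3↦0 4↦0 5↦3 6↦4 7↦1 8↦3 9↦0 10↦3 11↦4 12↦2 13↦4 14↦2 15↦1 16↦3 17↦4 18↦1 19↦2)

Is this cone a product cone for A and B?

Answer: VALID PRODUCT

Derivation:
|A|·|B| = 4·5 = 20;  |P| = 20
Check the pairing map k ↦ (π_A(k), π_B(k)):
  0 ↦ (0,0)
  1 ↦ (0,1)
  2 ↦ (0,2)
  3 ↦ (3,0)
  4 ↦ (1,0)
  5 ↦ (0,3)
  6 ↦ (3,4)
  7 ↦ (1,1)
  8 ↦ (3,3)
  9 ↦ (2,0)
  10 ↦ (2,3)
  11 ↦ (0,4)
  12 ↦ (1,2)
  13 ↦ (2,4)
  14 ↦ (2,2)
  15 ↦ (3,1)
  16 ↦ (1,3)
  17 ↦ (1,4)
  18 ↦ (2,1)
  19 ↦ (3,2)
distinct pairs in image: 20 / 20 needed
  → bijection onto A×B; projections well-typed.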